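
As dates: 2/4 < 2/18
True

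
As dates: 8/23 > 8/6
True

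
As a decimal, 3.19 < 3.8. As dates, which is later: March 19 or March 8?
March 19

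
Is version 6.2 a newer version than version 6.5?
No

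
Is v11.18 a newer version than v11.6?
Yes. Version numbers are compared segment by segment as integers, not as decimals: minor version 18 > 6, so v11.18 > v11.6 (even though the decimal 11.18 < 11.6).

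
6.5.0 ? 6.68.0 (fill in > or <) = <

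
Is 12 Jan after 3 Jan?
Yes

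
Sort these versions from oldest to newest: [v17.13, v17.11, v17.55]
[v17.11, v17.13, v17.55]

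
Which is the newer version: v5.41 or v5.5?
v5.41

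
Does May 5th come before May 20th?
Yes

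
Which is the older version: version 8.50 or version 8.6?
version 8.6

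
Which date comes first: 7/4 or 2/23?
2/23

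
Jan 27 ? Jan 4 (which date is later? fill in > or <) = >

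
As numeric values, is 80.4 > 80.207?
True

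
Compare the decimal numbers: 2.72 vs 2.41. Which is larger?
2.72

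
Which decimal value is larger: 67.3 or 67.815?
67.815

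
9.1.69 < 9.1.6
False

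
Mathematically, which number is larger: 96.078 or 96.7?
96.7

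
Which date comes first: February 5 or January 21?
January 21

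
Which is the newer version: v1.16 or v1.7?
v1.16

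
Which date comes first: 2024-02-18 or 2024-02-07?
2024-02-07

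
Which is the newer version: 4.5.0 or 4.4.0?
4.5.0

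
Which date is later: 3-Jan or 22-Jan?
22-Jan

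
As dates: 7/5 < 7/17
True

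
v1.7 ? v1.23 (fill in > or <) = <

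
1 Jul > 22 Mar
True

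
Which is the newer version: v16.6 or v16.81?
v16.81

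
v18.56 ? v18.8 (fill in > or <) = >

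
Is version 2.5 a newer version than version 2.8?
No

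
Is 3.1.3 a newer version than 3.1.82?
No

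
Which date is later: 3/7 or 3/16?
3/16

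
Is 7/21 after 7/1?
Yes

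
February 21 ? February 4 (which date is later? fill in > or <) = >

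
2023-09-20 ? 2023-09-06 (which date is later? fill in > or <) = >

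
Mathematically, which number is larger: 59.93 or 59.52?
59.93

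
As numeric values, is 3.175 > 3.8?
False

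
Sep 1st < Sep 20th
True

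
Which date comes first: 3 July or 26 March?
26 March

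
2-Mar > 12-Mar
False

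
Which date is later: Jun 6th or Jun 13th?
Jun 13th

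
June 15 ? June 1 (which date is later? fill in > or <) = >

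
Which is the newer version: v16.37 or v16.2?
v16.37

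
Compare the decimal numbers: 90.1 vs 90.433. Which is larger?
90.433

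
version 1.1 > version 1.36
False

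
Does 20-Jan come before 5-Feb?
Yes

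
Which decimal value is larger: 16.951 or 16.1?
16.951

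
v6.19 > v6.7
True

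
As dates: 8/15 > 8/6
True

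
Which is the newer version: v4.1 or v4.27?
v4.27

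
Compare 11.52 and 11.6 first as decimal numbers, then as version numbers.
As decimals: 11.52 < 11.6. As versions: v11.52 > v11.6 (minor version 52 > 6).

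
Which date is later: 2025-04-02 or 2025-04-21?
2025-04-21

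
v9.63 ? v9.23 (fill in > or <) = >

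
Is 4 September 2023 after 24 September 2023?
No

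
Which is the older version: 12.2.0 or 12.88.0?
12.2.0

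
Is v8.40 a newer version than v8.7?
Yes. Version numbers are compared segment by segment as integers, not as decimals: minor version 40 > 7, so v8.40 > v8.7 (even though the decimal 8.40 < 8.7).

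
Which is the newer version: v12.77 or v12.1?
v12.77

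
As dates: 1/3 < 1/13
True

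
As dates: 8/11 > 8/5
True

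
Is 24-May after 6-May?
Yes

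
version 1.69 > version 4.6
False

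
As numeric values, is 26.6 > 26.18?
True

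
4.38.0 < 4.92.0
True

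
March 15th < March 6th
False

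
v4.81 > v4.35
True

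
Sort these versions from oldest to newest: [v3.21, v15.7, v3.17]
[v3.17, v3.21, v15.7]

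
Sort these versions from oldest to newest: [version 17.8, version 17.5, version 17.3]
[version 17.3, version 17.5, version 17.8]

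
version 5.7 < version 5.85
True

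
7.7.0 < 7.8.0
True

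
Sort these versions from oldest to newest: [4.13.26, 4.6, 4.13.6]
[4.6, 4.13.6, 4.13.26]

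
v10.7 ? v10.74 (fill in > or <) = <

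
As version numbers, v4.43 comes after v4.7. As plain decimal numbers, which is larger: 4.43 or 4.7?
4.7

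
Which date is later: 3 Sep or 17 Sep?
17 Sep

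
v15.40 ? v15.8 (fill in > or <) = >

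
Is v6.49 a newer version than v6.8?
Yes. Version numbers are compared segment by segment as integers, not as decimals: minor version 49 > 8, so v6.49 > v6.8 (even though the decimal 6.49 < 6.8).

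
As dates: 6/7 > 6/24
False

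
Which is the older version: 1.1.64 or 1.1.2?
1.1.2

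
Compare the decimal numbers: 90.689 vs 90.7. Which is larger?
90.7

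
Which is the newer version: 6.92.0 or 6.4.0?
6.92.0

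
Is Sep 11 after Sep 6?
Yes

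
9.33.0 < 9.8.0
False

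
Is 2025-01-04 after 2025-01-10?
No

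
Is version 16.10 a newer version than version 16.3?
Yes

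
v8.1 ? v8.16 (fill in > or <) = <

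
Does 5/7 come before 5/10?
Yes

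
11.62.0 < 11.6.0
False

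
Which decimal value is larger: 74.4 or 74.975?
74.975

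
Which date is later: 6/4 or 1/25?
6/4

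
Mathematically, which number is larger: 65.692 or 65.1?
65.692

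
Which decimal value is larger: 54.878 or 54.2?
54.878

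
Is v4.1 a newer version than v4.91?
No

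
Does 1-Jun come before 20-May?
No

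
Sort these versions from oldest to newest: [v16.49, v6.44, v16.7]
[v6.44, v16.7, v16.49]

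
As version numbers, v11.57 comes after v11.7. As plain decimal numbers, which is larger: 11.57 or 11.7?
11.7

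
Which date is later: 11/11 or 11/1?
11/11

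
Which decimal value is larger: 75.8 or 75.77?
75.8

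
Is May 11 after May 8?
Yes. Day 11 comes after day 8 in May — this is a date comparison, not a decimal one (the decimal 5.11 would be smaller than 5.8).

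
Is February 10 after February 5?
Yes. Day 10 comes after day 5 in February — this is a date comparison, not a decimal one (the decimal 2.10 would be smaller than 2.5).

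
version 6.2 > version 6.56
False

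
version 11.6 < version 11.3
False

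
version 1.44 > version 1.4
True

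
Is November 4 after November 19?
No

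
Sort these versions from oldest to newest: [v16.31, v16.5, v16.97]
[v16.5, v16.31, v16.97]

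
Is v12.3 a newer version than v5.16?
Yes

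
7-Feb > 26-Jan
True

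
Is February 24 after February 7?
Yes. Day 24 comes after day 7 in February — this is a date comparison, not a decimal one (the decimal 2.24 would be smaller than 2.7).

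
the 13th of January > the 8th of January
True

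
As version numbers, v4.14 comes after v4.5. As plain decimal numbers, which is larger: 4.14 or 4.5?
4.5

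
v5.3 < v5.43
True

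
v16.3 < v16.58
True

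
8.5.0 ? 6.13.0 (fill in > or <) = >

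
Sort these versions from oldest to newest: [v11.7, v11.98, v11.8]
[v11.7, v11.8, v11.98]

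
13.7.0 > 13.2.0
True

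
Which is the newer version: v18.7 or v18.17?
v18.17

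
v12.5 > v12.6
False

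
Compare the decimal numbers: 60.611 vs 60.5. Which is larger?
60.611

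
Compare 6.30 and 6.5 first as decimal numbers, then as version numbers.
As decimals: 6.30 < 6.5. As versions: v6.30 > v6.5 (minor version 30 > 5).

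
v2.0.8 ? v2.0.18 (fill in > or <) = <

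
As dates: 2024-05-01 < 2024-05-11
True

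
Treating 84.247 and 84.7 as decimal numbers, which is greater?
84.7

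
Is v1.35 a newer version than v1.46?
No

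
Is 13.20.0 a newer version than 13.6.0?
Yes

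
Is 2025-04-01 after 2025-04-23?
No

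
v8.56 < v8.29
False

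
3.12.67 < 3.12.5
False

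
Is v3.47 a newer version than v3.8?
Yes. Version numbers are compared segment by segment as integers, not as decimals: minor version 47 > 8, so v3.47 > v3.8 (even though the decimal 3.47 < 3.8).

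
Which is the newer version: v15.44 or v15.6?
v15.44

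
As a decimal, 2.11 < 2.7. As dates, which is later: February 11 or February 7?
February 11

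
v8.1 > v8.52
False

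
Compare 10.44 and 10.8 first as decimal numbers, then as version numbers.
As decimals: 10.44 < 10.8. As versions: v10.44 > v10.8 (minor version 44 > 8).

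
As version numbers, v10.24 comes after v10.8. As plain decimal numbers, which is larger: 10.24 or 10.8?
10.8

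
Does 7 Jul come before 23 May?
No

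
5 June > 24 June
False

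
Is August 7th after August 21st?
No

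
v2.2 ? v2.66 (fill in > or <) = <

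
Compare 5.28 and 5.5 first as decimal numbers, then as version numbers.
As decimals: 5.28 < 5.5. As versions: v5.28 > v5.5 (minor version 28 > 5).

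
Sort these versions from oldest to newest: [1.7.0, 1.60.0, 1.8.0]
[1.7.0, 1.8.0, 1.60.0]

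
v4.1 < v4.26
True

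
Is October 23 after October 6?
Yes. Day 23 comes after day 6 in October — this is a date comparison, not a decimal one (the decimal 10.23 would be smaller than 10.6).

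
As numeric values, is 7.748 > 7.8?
False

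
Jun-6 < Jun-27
True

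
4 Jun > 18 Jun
False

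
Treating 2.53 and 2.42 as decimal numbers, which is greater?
2.53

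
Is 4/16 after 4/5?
Yes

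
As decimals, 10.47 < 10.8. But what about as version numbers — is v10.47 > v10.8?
True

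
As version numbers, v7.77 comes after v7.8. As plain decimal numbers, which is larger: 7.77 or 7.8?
7.8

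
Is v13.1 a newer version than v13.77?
No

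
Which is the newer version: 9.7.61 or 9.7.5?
9.7.61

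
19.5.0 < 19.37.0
True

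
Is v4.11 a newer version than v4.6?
Yes. Version numbers are compared segment by segment as integers, not as decimals: minor version 11 > 6, so v4.11 > v4.6 (even though the decimal 4.11 < 4.6).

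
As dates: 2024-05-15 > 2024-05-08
True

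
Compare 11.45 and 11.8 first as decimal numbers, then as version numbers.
As decimals: 11.45 < 11.8. As versions: v11.45 > v11.8 (minor version 45 > 8).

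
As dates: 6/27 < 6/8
False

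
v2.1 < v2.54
True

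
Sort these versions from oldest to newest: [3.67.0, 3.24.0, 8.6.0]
[3.24.0, 3.67.0, 8.6.0]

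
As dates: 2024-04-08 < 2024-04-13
True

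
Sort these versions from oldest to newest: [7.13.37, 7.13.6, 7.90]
[7.13.6, 7.13.37, 7.90]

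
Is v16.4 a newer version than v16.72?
No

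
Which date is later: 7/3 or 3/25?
7/3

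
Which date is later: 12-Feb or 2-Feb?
12-Feb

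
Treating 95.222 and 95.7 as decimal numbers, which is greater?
95.7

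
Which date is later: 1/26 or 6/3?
6/3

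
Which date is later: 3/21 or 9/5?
9/5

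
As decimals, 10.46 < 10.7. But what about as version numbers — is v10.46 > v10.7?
True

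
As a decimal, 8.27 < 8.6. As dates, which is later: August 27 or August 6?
August 27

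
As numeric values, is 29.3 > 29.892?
False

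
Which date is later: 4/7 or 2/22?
4/7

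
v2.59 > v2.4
True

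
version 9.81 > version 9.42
True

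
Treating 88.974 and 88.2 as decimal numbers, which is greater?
88.974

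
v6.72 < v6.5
False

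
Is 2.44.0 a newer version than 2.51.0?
No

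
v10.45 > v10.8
True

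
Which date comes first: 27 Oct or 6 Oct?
6 Oct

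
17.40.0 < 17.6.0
False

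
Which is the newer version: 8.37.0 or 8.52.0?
8.52.0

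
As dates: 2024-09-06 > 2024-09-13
False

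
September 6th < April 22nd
False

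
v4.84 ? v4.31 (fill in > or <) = >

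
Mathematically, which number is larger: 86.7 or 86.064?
86.7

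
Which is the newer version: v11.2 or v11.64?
v11.64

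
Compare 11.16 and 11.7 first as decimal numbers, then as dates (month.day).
As decimals: 11.16 < 11.7. As dates: 11/16 is later than 11/7 (day 16 > day 7).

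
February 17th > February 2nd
True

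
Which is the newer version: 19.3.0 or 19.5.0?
19.5.0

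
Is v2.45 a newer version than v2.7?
Yes. Version numbers are compared segment by segment as integers, not as decimals: minor version 45 > 7, so v2.45 > v2.7 (even though the decimal 2.45 < 2.7).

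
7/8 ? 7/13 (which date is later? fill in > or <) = <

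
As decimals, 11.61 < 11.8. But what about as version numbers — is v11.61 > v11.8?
True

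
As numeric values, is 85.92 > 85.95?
False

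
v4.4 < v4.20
True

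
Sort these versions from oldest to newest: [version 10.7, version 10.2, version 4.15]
[version 4.15, version 10.2, version 10.7]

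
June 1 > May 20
True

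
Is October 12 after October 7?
Yes. Day 12 comes after day 7 in October — this is a date comparison, not a decimal one (the decimal 10.12 would be smaller than 10.7).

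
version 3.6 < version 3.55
True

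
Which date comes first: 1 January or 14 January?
1 January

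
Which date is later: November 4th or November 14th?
November 14th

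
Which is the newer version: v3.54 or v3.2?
v3.54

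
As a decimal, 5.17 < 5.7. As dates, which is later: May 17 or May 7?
May 17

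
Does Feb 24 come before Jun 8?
Yes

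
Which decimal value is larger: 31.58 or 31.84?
31.84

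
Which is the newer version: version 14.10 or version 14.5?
version 14.10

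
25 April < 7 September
True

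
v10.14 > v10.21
False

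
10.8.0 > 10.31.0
False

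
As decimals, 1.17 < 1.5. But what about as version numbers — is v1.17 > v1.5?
True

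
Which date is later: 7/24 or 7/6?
7/24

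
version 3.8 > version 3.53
False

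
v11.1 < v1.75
False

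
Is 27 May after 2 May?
Yes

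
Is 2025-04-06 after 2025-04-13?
No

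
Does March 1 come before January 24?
No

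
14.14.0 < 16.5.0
True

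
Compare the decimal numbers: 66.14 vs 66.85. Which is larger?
66.85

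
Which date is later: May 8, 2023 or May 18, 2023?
May 18, 2023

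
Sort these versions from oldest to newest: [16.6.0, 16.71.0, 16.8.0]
[16.6.0, 16.8.0, 16.71.0]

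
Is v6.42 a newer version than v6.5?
Yes. Version numbers are compared segment by segment as integers, not as decimals: minor version 42 > 5, so v6.42 > v6.5 (even though the decimal 6.42 < 6.5).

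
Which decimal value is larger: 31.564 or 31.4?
31.564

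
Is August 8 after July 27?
Yes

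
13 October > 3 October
True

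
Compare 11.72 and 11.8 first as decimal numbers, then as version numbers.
As decimals: 11.72 < 11.8. As versions: v11.72 > v11.8 (minor version 72 > 8).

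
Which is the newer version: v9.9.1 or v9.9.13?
v9.9.13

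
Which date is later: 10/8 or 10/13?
10/13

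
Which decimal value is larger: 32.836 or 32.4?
32.836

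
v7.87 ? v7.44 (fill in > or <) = >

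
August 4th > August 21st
False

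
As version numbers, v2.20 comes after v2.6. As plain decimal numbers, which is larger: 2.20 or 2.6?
2.6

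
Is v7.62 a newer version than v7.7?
Yes. Version numbers are compared segment by segment as integers, not as decimals: minor version 62 > 7, so v7.62 > v7.7 (even though the decimal 7.62 < 7.7).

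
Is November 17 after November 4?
Yes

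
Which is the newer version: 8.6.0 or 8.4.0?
8.6.0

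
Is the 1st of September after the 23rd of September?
No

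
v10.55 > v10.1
True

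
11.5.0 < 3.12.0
False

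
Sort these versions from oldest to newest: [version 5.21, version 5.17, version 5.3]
[version 5.3, version 5.17, version 5.21]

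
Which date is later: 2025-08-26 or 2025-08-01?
2025-08-26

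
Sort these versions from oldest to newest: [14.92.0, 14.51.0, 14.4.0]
[14.4.0, 14.51.0, 14.92.0]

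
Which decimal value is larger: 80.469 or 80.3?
80.469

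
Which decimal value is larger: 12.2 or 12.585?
12.585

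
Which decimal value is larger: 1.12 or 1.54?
1.54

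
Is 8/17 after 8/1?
Yes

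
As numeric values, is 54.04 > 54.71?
False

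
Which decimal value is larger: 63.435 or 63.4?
63.435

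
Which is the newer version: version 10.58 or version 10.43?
version 10.58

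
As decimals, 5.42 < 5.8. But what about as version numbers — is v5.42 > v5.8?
True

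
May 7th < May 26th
True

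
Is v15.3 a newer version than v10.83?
Yes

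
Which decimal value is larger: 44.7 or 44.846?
44.846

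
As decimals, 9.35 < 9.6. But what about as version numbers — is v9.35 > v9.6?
True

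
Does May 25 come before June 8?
Yes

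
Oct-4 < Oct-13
True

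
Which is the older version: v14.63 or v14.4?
v14.4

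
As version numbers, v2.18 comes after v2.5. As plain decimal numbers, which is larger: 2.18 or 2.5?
2.5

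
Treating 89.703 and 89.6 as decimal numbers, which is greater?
89.703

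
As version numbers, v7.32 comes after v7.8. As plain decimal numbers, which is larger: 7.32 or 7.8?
7.8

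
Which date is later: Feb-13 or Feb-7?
Feb-13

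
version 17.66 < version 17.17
False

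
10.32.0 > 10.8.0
True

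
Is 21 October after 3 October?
Yes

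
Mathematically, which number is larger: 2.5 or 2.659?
2.659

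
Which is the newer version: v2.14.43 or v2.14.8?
v2.14.43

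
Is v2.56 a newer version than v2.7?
Yes. Version numbers are compared segment by segment as integers, not as decimals: minor version 56 > 7, so v2.56 > v2.7 (even though the decimal 2.56 < 2.7).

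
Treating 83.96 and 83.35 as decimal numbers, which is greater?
83.96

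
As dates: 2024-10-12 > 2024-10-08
True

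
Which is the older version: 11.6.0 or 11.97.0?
11.6.0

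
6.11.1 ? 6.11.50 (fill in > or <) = <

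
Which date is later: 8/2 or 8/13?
8/13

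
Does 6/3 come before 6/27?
Yes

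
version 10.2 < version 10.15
True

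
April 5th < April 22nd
True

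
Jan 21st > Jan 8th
True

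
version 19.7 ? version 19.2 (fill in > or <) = >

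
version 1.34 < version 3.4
True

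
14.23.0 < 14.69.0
True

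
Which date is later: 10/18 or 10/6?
10/18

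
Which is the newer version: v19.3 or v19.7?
v19.7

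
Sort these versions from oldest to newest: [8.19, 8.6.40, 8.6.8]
[8.6.8, 8.6.40, 8.19]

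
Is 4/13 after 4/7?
Yes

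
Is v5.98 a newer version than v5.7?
Yes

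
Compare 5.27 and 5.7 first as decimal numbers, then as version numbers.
As decimals: 5.27 < 5.7. As versions: v5.27 > v5.7 (minor version 27 > 7).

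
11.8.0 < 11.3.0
False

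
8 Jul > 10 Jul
False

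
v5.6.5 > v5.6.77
False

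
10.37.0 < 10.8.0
False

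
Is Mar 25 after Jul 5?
No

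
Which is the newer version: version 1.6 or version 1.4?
version 1.6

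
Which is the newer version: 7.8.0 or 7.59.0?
7.59.0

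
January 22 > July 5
False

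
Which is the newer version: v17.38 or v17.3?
v17.38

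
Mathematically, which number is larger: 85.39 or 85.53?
85.53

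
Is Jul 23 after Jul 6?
Yes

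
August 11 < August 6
False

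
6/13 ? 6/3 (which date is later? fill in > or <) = >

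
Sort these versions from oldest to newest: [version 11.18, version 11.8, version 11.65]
[version 11.8, version 11.18, version 11.65]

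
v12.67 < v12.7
False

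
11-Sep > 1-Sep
True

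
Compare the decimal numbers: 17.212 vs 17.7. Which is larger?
17.7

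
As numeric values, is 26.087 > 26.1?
False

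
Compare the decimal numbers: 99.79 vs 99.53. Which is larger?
99.79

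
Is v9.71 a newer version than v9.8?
Yes. Version numbers are compared segment by segment as integers, not as decimals: minor version 71 > 8, so v9.71 > v9.8 (even though the decimal 9.71 < 9.8).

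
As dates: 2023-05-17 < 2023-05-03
False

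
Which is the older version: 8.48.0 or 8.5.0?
8.5.0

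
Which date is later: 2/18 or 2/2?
2/18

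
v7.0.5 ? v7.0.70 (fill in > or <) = <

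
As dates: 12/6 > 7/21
True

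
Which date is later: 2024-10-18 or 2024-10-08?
2024-10-18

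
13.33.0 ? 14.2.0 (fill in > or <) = <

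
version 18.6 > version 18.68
False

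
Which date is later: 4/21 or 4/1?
4/21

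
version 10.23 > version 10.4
True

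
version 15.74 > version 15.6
True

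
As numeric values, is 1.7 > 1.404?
True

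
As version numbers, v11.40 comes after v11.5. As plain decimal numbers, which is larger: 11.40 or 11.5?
11.5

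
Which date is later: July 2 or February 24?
July 2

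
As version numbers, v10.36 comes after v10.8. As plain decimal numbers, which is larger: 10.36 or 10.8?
10.8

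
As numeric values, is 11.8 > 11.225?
True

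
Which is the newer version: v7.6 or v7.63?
v7.63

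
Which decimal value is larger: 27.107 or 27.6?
27.6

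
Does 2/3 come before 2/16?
Yes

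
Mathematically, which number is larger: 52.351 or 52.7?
52.7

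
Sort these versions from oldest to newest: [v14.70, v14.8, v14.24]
[v14.8, v14.24, v14.70]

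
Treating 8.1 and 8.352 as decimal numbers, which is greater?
8.352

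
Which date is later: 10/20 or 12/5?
12/5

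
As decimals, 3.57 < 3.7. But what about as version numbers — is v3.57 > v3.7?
True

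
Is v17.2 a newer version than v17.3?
No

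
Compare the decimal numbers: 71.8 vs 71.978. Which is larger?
71.978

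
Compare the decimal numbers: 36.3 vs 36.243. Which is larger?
36.3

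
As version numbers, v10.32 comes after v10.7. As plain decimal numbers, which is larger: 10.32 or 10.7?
10.7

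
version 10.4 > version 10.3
True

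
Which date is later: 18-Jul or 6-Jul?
18-Jul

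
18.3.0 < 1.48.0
False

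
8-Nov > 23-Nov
False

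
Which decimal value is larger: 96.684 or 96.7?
96.7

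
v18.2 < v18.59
True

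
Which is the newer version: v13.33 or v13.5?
v13.33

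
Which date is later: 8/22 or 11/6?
11/6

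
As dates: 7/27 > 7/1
True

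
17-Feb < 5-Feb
False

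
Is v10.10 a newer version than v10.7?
Yes. Version numbers are compared segment by segment as integers, not as decimals: minor version 10 > 7, so v10.10 > v10.7 (even though the decimal 10.10 < 10.7).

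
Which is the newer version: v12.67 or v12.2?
v12.67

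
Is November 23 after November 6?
Yes. Day 23 comes after day 6 in November — this is a date comparison, not a decimal one (the decimal 11.23 would be smaller than 11.6).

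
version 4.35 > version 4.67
False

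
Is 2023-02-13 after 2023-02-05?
Yes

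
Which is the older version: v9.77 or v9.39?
v9.39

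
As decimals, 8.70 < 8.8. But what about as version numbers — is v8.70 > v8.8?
True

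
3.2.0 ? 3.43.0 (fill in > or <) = <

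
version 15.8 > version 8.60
True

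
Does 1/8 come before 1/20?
Yes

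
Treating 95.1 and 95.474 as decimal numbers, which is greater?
95.474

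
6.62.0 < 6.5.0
False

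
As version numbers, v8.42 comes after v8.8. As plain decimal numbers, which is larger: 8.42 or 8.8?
8.8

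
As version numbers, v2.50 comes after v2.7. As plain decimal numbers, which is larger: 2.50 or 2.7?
2.7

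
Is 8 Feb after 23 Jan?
Yes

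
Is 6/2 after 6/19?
No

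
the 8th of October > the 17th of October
False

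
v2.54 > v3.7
False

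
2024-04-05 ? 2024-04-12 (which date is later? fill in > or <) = <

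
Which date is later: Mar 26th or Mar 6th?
Mar 26th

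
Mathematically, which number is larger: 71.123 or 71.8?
71.8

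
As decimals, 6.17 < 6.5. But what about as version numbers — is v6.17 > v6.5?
True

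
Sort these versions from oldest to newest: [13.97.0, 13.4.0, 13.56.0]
[13.4.0, 13.56.0, 13.97.0]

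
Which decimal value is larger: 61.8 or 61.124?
61.8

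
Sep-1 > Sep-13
False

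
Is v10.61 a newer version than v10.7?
Yes. Version numbers are compared segment by segment as integers, not as decimals: minor version 61 > 7, so v10.61 > v10.7 (even though the decimal 10.61 < 10.7).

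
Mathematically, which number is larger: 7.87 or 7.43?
7.87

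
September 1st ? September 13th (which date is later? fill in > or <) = <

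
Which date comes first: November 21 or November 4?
November 4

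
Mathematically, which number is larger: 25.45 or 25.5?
25.5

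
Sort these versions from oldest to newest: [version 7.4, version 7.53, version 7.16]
[version 7.4, version 7.16, version 7.53]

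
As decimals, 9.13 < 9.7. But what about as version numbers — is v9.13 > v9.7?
True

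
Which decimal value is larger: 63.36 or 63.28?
63.36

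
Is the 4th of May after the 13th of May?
No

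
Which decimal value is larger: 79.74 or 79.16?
79.74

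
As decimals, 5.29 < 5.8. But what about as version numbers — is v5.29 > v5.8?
True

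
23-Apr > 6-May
False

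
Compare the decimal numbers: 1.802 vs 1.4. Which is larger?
1.802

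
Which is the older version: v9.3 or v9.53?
v9.3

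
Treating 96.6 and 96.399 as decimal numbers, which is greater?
96.6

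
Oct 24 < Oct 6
False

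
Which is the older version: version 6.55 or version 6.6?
version 6.6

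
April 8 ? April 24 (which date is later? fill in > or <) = <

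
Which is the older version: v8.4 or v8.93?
v8.4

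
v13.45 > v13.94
False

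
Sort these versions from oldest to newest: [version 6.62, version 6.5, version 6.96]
[version 6.5, version 6.62, version 6.96]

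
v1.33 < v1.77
True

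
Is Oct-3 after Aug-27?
Yes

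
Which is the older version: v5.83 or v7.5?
v5.83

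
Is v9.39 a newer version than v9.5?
Yes. Version numbers are compared segment by segment as integers, not as decimals: minor version 39 > 5, so v9.39 > v9.5 (even though the decimal 9.39 < 9.5).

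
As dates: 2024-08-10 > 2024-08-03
True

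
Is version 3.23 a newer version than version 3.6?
Yes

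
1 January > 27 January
False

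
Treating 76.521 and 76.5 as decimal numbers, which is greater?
76.521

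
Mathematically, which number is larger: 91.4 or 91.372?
91.4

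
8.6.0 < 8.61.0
True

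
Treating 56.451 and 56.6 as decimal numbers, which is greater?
56.6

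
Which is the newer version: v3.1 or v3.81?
v3.81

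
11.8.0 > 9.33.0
True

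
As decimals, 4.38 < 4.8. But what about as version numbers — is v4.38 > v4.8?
True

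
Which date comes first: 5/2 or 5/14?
5/2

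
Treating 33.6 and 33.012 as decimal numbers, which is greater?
33.6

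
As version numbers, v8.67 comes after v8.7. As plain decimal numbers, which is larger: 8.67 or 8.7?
8.7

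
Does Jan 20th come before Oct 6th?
Yes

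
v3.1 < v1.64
False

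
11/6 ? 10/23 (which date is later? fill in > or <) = >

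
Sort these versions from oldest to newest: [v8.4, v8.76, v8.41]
[v8.4, v8.41, v8.76]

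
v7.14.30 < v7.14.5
False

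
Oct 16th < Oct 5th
False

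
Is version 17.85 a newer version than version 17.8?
Yes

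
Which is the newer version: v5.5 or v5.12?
v5.12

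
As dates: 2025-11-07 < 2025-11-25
True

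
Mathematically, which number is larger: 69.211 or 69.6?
69.6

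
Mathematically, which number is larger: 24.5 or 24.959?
24.959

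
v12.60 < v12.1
False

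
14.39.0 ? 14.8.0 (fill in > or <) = >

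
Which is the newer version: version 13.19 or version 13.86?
version 13.86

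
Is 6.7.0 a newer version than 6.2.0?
Yes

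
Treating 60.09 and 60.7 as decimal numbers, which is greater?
60.7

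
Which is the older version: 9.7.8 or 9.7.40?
9.7.8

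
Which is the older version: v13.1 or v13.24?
v13.1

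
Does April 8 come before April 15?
Yes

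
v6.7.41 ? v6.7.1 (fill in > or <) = >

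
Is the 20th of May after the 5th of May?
Yes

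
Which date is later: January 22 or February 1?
February 1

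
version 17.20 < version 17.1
False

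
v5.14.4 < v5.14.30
True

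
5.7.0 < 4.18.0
False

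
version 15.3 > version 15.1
True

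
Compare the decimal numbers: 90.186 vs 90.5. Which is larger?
90.5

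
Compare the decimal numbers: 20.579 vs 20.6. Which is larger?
20.6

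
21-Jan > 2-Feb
False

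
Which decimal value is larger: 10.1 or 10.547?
10.547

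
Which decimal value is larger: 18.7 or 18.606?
18.7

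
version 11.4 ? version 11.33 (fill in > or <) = <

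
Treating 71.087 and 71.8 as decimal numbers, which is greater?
71.8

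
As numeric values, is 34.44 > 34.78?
False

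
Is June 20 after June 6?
Yes. Day 20 comes after day 6 in June — this is a date comparison, not a decimal one (the decimal 6.20 would be smaller than 6.6).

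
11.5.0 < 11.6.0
True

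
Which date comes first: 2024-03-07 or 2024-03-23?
2024-03-07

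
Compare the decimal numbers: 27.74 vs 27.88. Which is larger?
27.88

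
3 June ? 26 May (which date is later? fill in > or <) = >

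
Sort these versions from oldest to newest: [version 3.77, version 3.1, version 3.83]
[version 3.1, version 3.77, version 3.83]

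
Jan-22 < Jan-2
False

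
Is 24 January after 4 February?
No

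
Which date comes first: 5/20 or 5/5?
5/5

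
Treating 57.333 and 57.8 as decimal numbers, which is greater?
57.8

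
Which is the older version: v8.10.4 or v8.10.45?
v8.10.4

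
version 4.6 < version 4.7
True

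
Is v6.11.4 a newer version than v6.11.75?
No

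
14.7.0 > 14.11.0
False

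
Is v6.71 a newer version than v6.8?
Yes. Version numbers are compared segment by segment as integers, not as decimals: minor version 71 > 8, so v6.71 > v6.8 (even though the decimal 6.71 < 6.8).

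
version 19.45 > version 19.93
False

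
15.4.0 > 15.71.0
False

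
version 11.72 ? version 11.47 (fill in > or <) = >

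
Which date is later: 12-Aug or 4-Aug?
12-Aug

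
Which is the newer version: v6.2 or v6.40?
v6.40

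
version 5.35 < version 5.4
False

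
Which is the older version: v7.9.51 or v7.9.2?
v7.9.2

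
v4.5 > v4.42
False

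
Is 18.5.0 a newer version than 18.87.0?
No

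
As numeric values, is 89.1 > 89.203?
False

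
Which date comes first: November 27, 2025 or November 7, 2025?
November 7, 2025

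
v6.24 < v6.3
False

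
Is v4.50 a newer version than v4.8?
Yes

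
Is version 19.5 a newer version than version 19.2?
Yes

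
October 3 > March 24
True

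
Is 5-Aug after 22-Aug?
No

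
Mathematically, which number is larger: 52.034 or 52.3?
52.3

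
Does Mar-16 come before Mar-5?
No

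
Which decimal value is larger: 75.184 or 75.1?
75.184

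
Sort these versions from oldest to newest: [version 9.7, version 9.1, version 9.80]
[version 9.1, version 9.7, version 9.80]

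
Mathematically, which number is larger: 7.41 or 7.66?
7.66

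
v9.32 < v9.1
False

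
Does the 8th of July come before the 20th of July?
Yes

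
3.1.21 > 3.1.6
True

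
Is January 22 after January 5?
Yes. Day 22 comes after day 5 in January — this is a date comparison, not a decimal one (the decimal 1.22 would be smaller than 1.5).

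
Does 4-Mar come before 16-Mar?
Yes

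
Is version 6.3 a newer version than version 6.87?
No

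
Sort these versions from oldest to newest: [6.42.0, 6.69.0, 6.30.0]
[6.30.0, 6.42.0, 6.69.0]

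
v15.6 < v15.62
True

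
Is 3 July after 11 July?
No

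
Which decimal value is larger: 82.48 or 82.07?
82.48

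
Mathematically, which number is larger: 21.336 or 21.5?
21.5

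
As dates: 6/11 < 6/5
False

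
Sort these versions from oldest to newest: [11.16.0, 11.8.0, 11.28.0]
[11.8.0, 11.16.0, 11.28.0]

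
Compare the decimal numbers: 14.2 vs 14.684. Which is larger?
14.684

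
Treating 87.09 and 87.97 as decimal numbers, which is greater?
87.97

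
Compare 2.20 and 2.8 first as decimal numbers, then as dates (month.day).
As decimals: 2.20 < 2.8. As dates: 2/20 is later than 2/8 (day 20 > day 8).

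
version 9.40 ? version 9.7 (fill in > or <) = >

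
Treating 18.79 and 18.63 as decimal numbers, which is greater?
18.79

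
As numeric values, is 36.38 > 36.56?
False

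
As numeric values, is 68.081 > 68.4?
False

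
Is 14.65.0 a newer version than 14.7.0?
Yes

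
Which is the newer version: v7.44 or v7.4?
v7.44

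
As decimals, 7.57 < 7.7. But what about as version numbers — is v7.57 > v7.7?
True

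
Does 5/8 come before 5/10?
Yes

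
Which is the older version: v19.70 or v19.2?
v19.2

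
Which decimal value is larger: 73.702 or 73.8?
73.8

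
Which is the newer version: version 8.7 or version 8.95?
version 8.95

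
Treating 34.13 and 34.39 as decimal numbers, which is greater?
34.39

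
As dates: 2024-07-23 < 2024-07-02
False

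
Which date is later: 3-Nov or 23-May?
3-Nov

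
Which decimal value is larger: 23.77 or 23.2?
23.77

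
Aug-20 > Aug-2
True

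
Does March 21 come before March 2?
No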